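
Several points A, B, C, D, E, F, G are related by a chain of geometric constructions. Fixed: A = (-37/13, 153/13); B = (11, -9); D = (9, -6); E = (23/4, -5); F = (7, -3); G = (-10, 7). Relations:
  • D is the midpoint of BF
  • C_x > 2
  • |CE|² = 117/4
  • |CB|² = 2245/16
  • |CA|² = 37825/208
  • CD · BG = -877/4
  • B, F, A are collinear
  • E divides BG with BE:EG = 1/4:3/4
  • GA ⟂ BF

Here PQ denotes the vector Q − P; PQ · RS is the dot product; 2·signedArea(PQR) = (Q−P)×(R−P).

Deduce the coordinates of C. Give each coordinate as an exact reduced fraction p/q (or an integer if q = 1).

C = (11/4, -1/2)

1. C_x = 11/4  [line 21·x + -16·y + -263/4 = 0 ∩ |CE|² = 117/4]
2. C_y = -1/2  [line 21·x + -16·y + -263/4 = 0 ∩ |CE|² = 117/4]
   → C = (11/4, -1/2)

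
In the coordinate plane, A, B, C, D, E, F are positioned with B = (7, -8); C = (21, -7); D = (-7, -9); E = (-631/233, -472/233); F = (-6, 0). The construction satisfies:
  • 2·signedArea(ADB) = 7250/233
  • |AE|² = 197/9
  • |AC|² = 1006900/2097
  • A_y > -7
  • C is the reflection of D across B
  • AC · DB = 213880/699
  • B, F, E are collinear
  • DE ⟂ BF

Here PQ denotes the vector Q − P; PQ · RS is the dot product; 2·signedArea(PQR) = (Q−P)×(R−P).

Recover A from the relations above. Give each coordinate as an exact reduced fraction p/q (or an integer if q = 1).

1. A_x = -631/699  [2·signedArea(ADB) = 7250/233 ∩ AC · DB = 213880/699]
2. A_y = -4433/699  [2·signedArea(ADB) = 7250/233 ∩ AC · DB = 213880/699]
   → A = (-631/699, -4433/699)

A = (-631/699, -4433/699)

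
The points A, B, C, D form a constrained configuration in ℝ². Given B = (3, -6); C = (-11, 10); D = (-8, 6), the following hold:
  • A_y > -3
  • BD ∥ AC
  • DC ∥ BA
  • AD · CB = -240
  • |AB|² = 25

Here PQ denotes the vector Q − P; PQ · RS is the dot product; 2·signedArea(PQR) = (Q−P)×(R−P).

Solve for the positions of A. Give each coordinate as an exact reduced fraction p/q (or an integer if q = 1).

A = (0, -2)

1. A_x = 0  [BD ∥ AC ∩ DC ∥ BA]
2. A_y = -2  [BD ∥ AC ∩ DC ∥ BA]
   → A = (0, -2)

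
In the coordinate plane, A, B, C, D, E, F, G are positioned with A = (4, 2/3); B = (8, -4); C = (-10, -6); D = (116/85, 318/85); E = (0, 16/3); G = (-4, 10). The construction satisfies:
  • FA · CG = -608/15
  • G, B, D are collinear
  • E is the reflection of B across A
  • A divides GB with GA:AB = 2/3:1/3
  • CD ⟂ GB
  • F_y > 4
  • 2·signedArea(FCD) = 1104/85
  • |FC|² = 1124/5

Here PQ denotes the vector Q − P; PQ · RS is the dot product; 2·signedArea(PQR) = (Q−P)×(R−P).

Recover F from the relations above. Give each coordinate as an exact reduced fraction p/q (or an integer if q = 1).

F = (4/5, 22/5)

1. F_x = 4/5  [2·signedArea(FCD) = 1104/85 ∩ FA · CG = -608/15]
2. F_y = 22/5  [2·signedArea(FCD) = 1104/85 ∩ FA · CG = -608/15]
   → F = (4/5, 22/5)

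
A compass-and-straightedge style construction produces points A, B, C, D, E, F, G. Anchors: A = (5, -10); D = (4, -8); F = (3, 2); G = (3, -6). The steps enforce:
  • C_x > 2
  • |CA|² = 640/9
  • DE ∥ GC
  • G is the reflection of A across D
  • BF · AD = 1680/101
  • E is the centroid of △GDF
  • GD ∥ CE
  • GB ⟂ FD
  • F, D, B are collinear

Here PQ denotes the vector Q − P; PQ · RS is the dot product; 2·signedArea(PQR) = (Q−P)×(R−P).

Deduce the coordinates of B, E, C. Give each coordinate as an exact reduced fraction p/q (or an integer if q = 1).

B = (383/101, -598/101)
C = (7/3, -2)
E = (10/3, -4)

1. B_x = 383/101  [F, D, B are collinear ∩ GB ⟂ FD]
2. B_y = -598/101  [F, D, B are collinear ∩ GB ⟂ FD]
   → B = (383/101, -598/101)
3. E_x = 10/3  [E is the centroid of △GDF]
4. E_y = -4  [E is the centroid of △GDF]
   → E = (10/3, -4)
5. C_x = 7/3  [GD ∥ CE ∩ DE ∥ GC]
6. C_y = -2  [GD ∥ CE ∩ DE ∥ GC]
   → C = (7/3, -2)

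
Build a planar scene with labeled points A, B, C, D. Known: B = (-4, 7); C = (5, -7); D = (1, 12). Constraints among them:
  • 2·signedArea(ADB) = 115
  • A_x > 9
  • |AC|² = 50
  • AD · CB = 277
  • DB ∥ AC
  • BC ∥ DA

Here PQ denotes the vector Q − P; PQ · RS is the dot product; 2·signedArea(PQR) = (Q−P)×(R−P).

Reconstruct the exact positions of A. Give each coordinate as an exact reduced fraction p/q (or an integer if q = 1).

1. A_x = 10  [DB ∥ AC ∩ BC ∥ DA]
2. A_y = -2  [DB ∥ AC ∩ BC ∥ DA]
   → A = (10, -2)

A = (10, -2)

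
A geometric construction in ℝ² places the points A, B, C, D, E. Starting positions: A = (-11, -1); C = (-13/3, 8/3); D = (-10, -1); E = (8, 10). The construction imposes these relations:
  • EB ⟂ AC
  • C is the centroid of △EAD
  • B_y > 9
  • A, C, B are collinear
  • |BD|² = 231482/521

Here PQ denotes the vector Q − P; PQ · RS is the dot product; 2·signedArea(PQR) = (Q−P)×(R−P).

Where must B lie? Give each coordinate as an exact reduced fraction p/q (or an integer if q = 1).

B = (4289/521, 4990/521)

1. B_x = 4289/521  [A, C, B are collinear ∩ EB ⟂ AC]
2. B_y = 4990/521  [A, C, B are collinear ∩ EB ⟂ AC]
   → B = (4289/521, 4990/521)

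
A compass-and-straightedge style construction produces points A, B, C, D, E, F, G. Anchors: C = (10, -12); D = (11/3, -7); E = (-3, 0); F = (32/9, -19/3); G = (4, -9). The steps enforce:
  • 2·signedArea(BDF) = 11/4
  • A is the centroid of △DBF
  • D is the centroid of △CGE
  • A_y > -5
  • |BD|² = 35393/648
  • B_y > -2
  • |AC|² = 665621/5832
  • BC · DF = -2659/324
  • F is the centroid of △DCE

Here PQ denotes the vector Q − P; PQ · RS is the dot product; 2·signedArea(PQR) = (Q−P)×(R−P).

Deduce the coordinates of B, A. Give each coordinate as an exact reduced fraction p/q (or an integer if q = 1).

A = (211/108, -179/36)
B = (-49/36, -19/12)

1. B_x = -49/36  [BC · DF = -2659/324 ∩ 2·signedArea(BDF) = 11/4]
2. B_y = -19/12  [BC · DF = -2659/324 ∩ 2·signedArea(BDF) = 11/4]
   → B = (-49/36, -19/12)
3. A_x = 211/108  [A is the centroid of △DBF]
4. A_y = -179/36  [A is the centroid of △DBF]
   → A = (211/108, -179/36)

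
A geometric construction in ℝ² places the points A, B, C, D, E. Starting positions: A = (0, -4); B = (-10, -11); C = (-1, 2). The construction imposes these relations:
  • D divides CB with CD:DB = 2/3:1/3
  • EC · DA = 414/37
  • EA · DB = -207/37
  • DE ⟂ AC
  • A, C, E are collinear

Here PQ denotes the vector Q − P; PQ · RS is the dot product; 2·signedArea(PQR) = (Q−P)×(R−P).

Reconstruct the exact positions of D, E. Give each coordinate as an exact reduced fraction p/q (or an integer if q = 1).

D = (-7, -20/3)
E = (9/37, -202/37)

1. D_x = -7  [D divides CB with CD:DB = 2/3:1/3]
2. D_y = -20/3  [D divides CB with CD:DB = 2/3:1/3]
   → D = (-7, -20/3)
3. E_x = 9/37  [A, C, E are collinear ∩ DE ⟂ AC]
4. E_y = -202/37  [A, C, E are collinear ∩ DE ⟂ AC]
   → E = (9/37, -202/37)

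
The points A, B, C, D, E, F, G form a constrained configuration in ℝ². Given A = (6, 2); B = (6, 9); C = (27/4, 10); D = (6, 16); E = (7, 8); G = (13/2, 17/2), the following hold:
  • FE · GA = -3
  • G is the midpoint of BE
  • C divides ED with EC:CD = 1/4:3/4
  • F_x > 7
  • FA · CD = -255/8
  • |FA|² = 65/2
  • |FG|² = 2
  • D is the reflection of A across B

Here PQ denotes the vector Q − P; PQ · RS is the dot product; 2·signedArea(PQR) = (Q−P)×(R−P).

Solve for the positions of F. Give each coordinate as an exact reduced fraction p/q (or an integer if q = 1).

1. F_x = 15/2  [FA · CD = -255/8 ∩ FE · GA = -3]
2. F_y = 15/2  [FA · CD = -255/8 ∩ FE · GA = -3]
   → F = (15/2, 15/2)

F = (15/2, 15/2)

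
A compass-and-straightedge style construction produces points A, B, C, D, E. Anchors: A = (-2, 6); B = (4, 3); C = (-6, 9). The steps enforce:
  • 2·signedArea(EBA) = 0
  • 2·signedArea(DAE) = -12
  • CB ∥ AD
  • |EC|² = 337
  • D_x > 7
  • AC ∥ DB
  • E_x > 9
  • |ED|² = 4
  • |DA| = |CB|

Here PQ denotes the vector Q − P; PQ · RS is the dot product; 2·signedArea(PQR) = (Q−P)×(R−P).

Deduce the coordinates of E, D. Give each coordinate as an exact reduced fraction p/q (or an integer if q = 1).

D = (8, 0)
E = (10, 0)

1. E_x = 10  [line -3·x + -6·y + 30 = 0 ∩ |EC|² = 337]
2. E_y = 0  [line -3·x + -6·y + 30 = 0 ∩ |EC|² = 337]
   → E = (10, 0)
3. D_x = 8  [AC ∥ DB ∩ CB ∥ AD]
4. D_y = 0  [AC ∥ DB ∩ CB ∥ AD]
   → D = (8, 0)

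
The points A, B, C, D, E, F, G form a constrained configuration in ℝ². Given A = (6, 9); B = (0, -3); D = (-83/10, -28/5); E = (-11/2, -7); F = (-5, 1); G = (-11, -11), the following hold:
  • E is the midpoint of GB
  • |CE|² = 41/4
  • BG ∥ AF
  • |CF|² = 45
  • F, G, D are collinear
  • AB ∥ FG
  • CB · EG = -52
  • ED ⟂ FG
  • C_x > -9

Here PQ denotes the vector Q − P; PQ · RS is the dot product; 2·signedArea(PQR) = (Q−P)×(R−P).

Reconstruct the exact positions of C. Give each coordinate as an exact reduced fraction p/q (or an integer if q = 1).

1. C_x = -8  [line 11/2·x + 4·y + 64 = 0 ∩ |CF|² = 45]
2. C_y = -5  [line 11/2·x + 4·y + 64 = 0 ∩ |CF|² = 45]
   → C = (-8, -5)

C = (-8, -5)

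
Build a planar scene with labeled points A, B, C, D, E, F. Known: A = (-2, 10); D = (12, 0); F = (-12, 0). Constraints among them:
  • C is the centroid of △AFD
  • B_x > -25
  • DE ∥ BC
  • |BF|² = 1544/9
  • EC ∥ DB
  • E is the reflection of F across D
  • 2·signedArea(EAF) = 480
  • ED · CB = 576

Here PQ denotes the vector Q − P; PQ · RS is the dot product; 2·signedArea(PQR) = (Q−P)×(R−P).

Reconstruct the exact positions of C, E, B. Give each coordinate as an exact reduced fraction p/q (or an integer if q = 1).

B = (-74/3, 10/3)
C = (-2/3, 10/3)
E = (36, 0)

1. C_x = -2/3  [C is the centroid of △AFD]
2. C_y = 10/3  [C is the centroid of △AFD]
   → C = (-2/3, 10/3)
3. E_x = 36  [E is the reflection of F across D]
4. E_y = 0  [E is the reflection of F across D]
   → E = (36, 0)
5. B_x = -74/3  [DE ∥ BC ∩ EC ∥ DB]
6. B_y = 10/3  [DE ∥ BC ∩ EC ∥ DB]
   → B = (-74/3, 10/3)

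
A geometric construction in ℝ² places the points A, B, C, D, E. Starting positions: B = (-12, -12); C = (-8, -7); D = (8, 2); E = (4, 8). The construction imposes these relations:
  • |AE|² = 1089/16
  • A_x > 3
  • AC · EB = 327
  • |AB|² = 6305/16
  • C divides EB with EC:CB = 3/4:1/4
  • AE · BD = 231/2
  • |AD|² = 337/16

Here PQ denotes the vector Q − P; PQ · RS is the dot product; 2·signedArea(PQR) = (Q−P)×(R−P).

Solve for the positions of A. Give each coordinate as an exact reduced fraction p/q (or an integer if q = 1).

1. A_x = 4  [AE · BD = 231/2 ∩ AC · EB = 327]
2. A_y = -1/4  [AE · BD = 231/2 ∩ AC · EB = 327]
   → A = (4, -1/4)

A = (4, -1/4)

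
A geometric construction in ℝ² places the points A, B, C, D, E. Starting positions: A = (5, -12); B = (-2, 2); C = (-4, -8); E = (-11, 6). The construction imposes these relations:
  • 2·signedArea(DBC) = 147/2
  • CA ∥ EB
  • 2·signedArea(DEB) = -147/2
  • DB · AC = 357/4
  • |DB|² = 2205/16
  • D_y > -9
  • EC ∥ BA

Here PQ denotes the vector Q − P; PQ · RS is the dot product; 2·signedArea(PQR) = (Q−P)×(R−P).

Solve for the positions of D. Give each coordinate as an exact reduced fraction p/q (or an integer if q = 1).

1. D_x = 13/4  [DB · AC = 357/4 ∩ 2·signedArea(DBC) = 147/2]
2. D_y = -17/2  [DB · AC = 357/4 ∩ 2·signedArea(DBC) = 147/2]
   → D = (13/4, -17/2)

D = (13/4, -17/2)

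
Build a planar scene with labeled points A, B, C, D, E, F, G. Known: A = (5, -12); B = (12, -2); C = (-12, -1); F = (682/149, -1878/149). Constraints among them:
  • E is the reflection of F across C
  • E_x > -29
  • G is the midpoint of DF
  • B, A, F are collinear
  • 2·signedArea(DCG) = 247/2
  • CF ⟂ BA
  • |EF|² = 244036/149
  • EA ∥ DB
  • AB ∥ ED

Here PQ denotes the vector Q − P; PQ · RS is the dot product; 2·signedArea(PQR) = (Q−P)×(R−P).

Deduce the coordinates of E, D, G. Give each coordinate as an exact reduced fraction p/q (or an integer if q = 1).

D = (-3215/149, 3070/149)
E = (-4258/149, 1580/149)
G = (-17/2, 4)

1. E_x = -4258/149  [E is the reflection of F across C]
2. E_y = 1580/149  [E is the reflection of F across C]
   → E = (-4258/149, 1580/149)
3. D_x = -3215/149  [EA ∥ DB ∩ AB ∥ ED]
4. D_y = 3070/149  [EA ∥ DB ∩ AB ∥ ED]
   → D = (-3215/149, 3070/149)
5. G_x = -17/2  [G is the midpoint of DF]
6. G_y = 4  [G is the midpoint of DF]
   → G = (-17/2, 4)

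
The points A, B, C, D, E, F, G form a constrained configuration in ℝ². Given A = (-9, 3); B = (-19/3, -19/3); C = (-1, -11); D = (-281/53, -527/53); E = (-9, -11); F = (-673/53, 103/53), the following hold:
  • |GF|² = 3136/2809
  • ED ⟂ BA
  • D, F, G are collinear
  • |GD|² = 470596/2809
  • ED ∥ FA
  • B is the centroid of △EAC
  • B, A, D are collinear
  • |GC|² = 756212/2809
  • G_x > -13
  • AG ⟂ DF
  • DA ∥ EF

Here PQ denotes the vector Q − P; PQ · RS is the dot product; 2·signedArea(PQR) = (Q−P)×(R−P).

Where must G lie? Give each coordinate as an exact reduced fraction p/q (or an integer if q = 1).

1. G_x = -34101/2809  [D, F, G are collinear ∩ AG ⟂ DF]
2. G_y = 2939/2809  [D, F, G are collinear ∩ AG ⟂ DF]
   → G = (-34101/2809, 2939/2809)

G = (-34101/2809, 2939/2809)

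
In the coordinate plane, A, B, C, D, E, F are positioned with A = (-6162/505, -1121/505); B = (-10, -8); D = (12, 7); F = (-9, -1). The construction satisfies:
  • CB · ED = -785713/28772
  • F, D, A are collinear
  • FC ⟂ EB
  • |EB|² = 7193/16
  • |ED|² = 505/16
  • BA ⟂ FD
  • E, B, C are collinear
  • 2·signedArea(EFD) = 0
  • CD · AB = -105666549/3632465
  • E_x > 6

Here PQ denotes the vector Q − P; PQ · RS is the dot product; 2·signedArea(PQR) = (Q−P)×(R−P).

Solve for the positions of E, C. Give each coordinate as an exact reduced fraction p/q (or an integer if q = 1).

C = (-43053/7193, -35132/7193)
E = (27/4, 5)

1. E_x = 27/4  [line -8·x + 21·y + -51 = 0 ∩ |EB|² = 7193/16]
2. E_y = 5  [line -8·x + 21·y + -51 = 0 ∩ |EB|² = 7193/16]
   → E = (27/4, 5)
3. C_x = -43053/7193  [E, B, C are collinear ∩ FC ⟂ EB]
4. C_y = -35132/7193  [E, B, C are collinear ∩ FC ⟂ EB]
   → C = (-43053/7193, -35132/7193)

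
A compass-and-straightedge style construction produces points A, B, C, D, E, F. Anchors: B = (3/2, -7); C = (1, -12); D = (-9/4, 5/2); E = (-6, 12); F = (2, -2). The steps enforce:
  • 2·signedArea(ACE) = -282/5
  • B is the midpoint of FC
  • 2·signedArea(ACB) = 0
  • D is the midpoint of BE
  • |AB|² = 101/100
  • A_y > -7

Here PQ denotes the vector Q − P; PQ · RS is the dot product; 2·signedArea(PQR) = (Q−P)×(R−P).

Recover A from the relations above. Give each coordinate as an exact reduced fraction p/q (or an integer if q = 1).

1. A_x = 8/5  [2·signedArea(ACB) = 0 ∩ 2·signedArea(ACE) = -282/5]
2. A_y = -6  [2·signedArea(ACB) = 0 ∩ 2·signedArea(ACE) = -282/5]
   → A = (8/5, -6)

A = (8/5, -6)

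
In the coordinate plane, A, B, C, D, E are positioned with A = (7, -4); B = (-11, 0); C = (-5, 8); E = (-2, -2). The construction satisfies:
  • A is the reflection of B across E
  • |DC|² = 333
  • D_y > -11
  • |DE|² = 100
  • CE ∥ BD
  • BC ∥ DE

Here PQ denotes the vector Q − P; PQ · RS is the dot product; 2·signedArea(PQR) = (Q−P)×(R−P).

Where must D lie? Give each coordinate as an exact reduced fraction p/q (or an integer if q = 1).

D = (-8, -10)

1. D_x = -8  [BC ∥ DE ∩ CE ∥ BD]
2. D_y = -10  [BC ∥ DE ∩ CE ∥ BD]
   → D = (-8, -10)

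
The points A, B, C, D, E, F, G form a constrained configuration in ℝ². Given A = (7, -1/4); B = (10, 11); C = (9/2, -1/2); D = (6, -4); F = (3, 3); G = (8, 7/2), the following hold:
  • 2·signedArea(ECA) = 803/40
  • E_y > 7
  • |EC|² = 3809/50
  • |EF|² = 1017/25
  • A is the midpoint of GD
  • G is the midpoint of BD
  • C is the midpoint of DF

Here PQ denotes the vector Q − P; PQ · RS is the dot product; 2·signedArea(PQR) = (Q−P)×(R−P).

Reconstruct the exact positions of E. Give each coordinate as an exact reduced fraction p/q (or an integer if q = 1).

E = (36/5, 39/5)

1. E_x = 36/5  [line -1/4·x + 5/2·y + -177/10 = 0 ∩ |EF|² = 1017/25]
2. E_y = 39/5  [line -1/4·x + 5/2·y + -177/10 = 0 ∩ |EF|² = 1017/25]
   → E = (36/5, 39/5)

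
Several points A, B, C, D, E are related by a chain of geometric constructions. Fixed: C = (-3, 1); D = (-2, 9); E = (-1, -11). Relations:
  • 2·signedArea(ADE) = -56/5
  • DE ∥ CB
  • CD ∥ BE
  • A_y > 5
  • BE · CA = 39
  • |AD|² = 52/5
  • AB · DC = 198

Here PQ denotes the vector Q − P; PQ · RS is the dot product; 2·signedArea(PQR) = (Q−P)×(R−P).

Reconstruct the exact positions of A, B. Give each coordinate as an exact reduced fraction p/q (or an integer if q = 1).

A = (-12/5, 29/5)
B = (-2, -19)

1. B_x = -2  [CD ∥ BE ∩ DE ∥ CB]
2. B_y = -19  [CD ∥ BE ∩ DE ∥ CB]
   → B = (-2, -19)
3. A_x = -12/5  [AB · DC = 198 ∩ 2·signedArea(ADE) = -56/5]
4. A_y = 29/5  [AB · DC = 198 ∩ 2·signedArea(ADE) = -56/5]
   → A = (-12/5, 29/5)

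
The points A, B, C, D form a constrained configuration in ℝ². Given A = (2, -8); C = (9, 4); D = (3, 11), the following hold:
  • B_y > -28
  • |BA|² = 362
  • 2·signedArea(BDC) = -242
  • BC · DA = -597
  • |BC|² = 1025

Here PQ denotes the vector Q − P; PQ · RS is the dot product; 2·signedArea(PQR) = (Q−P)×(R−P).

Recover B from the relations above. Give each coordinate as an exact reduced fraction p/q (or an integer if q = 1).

B = (1, -27)

1. B_x = 1  [BC · DA = -597 ∩ 2·signedArea(BDC) = -242]
2. B_y = -27  [BC · DA = -597 ∩ 2·signedArea(BDC) = -242]
   → B = (1, -27)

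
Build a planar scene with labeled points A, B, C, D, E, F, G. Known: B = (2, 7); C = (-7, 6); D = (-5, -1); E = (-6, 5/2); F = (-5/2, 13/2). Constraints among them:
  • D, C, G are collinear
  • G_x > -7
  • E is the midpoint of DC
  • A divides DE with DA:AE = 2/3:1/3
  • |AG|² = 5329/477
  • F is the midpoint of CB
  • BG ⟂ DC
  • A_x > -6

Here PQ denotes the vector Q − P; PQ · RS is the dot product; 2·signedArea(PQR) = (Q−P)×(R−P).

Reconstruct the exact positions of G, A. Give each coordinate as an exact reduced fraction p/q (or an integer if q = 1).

A = (-17/3, 4/3)
G = (-349/53, 241/53)

1. G_x = -349/53  [D, C, G are collinear ∩ BG ⟂ DC]
2. G_y = 241/53  [D, C, G are collinear ∩ BG ⟂ DC]
   → G = (-349/53, 241/53)
3. A_x = -17/3  [A divides DE with DA:AE = 2/3:1/3]
4. A_y = 4/3  [A divides DE with DA:AE = 2/3:1/3]
   → A = (-17/3, 4/3)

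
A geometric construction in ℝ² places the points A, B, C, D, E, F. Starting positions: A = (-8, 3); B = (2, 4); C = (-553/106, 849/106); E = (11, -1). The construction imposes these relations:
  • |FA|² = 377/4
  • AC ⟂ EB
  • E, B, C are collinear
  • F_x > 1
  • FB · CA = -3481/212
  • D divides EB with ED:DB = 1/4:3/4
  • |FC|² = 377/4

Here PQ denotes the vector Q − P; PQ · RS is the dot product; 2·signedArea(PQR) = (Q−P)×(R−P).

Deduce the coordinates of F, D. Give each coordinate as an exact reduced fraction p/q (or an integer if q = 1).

1. F_x = 3/2  [line 295/106·x + 531/106·y + -1947/212 = 0 ∩ |FC|² = 377/4]
2. F_y = 1  [line 295/106·x + 531/106·y + -1947/212 = 0 ∩ |FC|² = 377/4]
   → F = (3/2, 1)
3. D_x = 35/4  [D divides EB with ED:DB = 1/4:3/4]
4. D_y = 1/4  [D divides EB with ED:DB = 1/4:3/4]
   → D = (35/4, 1/4)

D = (35/4, 1/4)
F = (3/2, 1)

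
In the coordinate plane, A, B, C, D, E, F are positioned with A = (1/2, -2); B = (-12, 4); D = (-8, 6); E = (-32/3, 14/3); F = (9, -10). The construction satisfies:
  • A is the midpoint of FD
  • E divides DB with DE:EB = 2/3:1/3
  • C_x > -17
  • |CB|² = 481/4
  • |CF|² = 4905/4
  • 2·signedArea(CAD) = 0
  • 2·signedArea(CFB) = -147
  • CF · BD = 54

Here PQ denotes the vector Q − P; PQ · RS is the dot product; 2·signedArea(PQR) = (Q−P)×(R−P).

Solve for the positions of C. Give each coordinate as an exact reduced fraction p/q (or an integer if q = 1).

C = (-33/2, 14)

1. C_x = -33/2  [2·signedArea(CAD) = 0 ∩ 2·signedArea(CFB) = -147]
2. C_y = 14  [2·signedArea(CAD) = 0 ∩ 2·signedArea(CFB) = -147]
   → C = (-33/2, 14)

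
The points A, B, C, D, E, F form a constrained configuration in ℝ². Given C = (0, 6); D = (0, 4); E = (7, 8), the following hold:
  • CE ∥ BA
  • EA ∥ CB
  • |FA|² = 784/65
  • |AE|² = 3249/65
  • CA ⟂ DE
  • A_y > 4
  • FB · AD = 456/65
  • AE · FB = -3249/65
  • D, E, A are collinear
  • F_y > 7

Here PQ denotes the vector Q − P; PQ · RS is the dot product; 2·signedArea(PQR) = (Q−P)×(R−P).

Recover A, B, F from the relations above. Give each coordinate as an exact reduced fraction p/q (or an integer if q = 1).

A = (56/65, 292/65)
B = (-399/65, 162/65)
F = (-56/65, 488/65)

1. A_x = 56/65  [D, E, A are collinear ∩ CA ⟂ DE]
2. A_y = 292/65  [D, E, A are collinear ∩ CA ⟂ DE]
   → A = (56/65, 292/65)
3. B_x = -399/65  [CE ∥ BA ∩ EA ∥ CB]
4. B_y = 162/65  [CE ∥ BA ∩ EA ∥ CB]
   → B = (-399/65, 162/65)
5. F_x = -56/65  [line 56/65·x + 32/65·y + -192/65 = 0 ∩ |FA|² = 784/65]
6. F_y = 488/65  [line 56/65·x + 32/65·y + -192/65 = 0 ∩ |FA|² = 784/65]
   → F = (-56/65, 488/65)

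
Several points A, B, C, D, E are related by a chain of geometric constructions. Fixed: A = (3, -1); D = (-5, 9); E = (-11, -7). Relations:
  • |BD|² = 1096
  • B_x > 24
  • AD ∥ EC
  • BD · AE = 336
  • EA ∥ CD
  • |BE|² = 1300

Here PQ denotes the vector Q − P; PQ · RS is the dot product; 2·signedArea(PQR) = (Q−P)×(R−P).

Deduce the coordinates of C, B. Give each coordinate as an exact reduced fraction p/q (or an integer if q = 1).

B = (25, -5)
C = (-19, 3)

1. C_x = -19  [EA ∥ CD ∩ AD ∥ EC]
2. C_y = 3  [EA ∥ CD ∩ AD ∥ EC]
   → C = (-19, 3)
3. B_x = 25  [line 14·x + 6·y + -320 = 0 ∩ |BD|² = 1096]
4. B_y = -5  [line 14·x + 6·y + -320 = 0 ∩ |BD|² = 1096]
   → B = (25, -5)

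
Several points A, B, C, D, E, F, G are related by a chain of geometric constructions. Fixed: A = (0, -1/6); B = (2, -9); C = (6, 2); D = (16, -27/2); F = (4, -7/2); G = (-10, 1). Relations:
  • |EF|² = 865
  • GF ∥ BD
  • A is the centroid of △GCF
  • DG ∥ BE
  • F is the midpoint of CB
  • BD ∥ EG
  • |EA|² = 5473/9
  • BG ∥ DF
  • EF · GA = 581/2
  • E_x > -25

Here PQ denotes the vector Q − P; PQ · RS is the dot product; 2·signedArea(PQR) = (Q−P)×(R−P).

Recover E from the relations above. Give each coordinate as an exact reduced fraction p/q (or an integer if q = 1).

E = (-24, 11/2)

1. E_x = -24  [BD ∥ EG ∩ DG ∥ BE]
2. E_y = 11/2  [BD ∥ EG ∩ DG ∥ BE]
   → E = (-24, 11/2)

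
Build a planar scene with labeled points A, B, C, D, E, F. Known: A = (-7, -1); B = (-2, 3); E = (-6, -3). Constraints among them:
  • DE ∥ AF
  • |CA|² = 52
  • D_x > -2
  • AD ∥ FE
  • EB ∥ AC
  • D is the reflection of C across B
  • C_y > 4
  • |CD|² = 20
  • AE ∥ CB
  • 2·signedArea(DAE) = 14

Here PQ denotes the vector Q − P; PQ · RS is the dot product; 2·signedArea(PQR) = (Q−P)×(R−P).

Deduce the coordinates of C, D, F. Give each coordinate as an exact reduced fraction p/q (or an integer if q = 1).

1. C_x = -3  [AE ∥ CB ∩ EB ∥ AC]
2. C_y = 5  [AE ∥ CB ∩ EB ∥ AC]
   → C = (-3, 5)
3. D_x = -1  [D is the reflection of C across B]
4. D_y = 1  [D is the reflection of C across B]
   → D = (-1, 1)
5. F_x = -12  [AD ∥ FE ∩ DE ∥ AF]
6. F_y = -5  [AD ∥ FE ∩ DE ∥ AF]
   → F = (-12, -5)

C = (-3, 5)
D = (-1, 1)
F = (-12, -5)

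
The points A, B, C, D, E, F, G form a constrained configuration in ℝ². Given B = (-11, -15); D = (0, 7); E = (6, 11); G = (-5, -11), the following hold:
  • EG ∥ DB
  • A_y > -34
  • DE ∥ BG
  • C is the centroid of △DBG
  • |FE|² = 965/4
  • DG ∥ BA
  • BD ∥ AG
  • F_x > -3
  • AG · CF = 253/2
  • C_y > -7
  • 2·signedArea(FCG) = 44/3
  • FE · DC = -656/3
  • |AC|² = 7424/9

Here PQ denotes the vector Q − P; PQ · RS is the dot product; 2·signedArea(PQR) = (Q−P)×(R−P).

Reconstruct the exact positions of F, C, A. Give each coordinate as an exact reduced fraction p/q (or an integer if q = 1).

1. C_x = -16/3  [C is the centroid of △DBG]
2. C_y = -19/3  [C is the centroid of △DBG]
   → C = (-16/3, -19/3)
3. A_x = -16  [BD ∥ AG ∩ DG ∥ BA]
4. A_y = -33  [BD ∥ AG ∩ DG ∥ BA]
   → A = (-16, -33)
5. F_x = -5/2  [2·signedArea(FCG) = 44/3 ∩ FE · DC = -656/3]
6. F_y = -2  [2·signedArea(FCG) = 44/3 ∩ FE · DC = -656/3]
   → F = (-5/2, -2)

A = (-16, -33)
C = (-16/3, -19/3)
F = (-5/2, -2)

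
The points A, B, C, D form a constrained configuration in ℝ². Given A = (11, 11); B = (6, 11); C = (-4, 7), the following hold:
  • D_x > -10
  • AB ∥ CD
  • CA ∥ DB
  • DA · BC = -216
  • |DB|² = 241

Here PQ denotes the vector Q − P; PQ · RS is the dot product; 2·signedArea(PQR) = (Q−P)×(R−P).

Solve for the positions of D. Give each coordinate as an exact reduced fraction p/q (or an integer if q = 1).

1. D_x = -9  [CA ∥ DB ∩ AB ∥ CD]
2. D_y = 7  [CA ∥ DB ∩ AB ∥ CD]
   → D = (-9, 7)

D = (-9, 7)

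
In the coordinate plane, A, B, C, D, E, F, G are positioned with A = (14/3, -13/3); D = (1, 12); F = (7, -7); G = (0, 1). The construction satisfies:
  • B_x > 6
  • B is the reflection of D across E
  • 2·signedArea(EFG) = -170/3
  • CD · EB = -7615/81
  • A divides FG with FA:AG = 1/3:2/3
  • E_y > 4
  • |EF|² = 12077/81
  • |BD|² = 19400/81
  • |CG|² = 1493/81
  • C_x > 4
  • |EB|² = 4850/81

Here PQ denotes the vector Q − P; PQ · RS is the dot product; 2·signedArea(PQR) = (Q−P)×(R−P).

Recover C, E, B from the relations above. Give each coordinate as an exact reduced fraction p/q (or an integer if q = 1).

B = (59/9, -22/9)
C = (38/9, 2/9)
E = (34/9, 43/9)

1. E_x = 34/9  [line -8·x + -7·y + 191/3 = 0 ∩ |EF|² = 12077/81]
2. E_y = 43/9  [line -8·x + -7·y + 191/3 = 0 ∩ |EF|² = 12077/81]
   → E = (34/9, 43/9)
3. B_x = 59/9  [B is the reflection of D across E]
4. B_y = -22/9  [B is the reflection of D across E]
   → B = (59/9, -22/9)
5. C_x = 38/9  [line -25/9·x + 65/9·y + 820/81 = 0 ∩ |CG|² = 1493/81]
6. C_y = 2/9  [line -25/9·x + 65/9·y + 820/81 = 0 ∩ |CG|² = 1493/81]
   → C = (38/9, 2/9)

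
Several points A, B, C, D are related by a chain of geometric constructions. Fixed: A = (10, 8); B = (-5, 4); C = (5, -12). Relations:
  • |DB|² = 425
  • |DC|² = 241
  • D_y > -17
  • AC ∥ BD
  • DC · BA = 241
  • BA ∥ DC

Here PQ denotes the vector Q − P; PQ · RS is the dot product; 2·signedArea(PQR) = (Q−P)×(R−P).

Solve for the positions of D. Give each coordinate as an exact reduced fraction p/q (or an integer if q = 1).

D = (-10, -16)

1. D_x = -10  [BA ∥ DC ∩ AC ∥ BD]
2. D_y = -16  [BA ∥ DC ∩ AC ∥ BD]
   → D = (-10, -16)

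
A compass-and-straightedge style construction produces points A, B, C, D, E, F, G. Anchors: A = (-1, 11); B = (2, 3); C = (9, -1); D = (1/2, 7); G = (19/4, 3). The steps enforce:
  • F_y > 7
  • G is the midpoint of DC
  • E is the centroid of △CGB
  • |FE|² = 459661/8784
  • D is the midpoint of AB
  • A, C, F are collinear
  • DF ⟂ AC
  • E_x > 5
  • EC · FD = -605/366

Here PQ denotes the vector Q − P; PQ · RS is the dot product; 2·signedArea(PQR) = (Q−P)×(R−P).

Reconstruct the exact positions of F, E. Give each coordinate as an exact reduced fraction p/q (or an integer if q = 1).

E = (21/4, 5/3)
F = (193/122, 482/61)

1. F_x = 193/122  [A, C, F are collinear ∩ DF ⟂ AC]
2. F_y = 482/61  [A, C, F are collinear ∩ DF ⟂ AC]
   → F = (193/122, 482/61)
3. E_x = 21/4  [E is the centroid of △CGB]
4. E_y = 5/3  [E is the centroid of △CGB]
   → E = (21/4, 5/3)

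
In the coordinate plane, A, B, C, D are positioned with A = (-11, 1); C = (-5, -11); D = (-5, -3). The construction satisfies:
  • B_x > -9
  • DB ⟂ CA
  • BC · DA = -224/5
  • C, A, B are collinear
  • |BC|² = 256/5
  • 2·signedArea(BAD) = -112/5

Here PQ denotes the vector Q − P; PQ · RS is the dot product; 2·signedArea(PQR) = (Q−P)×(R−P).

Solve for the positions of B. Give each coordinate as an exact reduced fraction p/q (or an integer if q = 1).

1. B_x = -41/5  [C, A, B are collinear ∩ DB ⟂ CA]
2. B_y = -23/5  [C, A, B are collinear ∩ DB ⟂ CA]
   → B = (-41/5, -23/5)

B = (-41/5, -23/5)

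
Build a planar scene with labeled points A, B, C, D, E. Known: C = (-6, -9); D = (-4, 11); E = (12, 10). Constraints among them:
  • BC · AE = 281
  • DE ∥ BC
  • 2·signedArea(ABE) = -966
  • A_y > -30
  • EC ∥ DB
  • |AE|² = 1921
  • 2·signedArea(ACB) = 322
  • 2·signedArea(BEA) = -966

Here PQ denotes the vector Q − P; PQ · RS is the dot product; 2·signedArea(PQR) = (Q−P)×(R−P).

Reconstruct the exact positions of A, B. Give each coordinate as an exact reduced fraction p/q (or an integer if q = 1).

A = (-8, -29)
B = (-22, -8)

1. B_x = -22  [DE ∥ BC ∩ EC ∥ DB]
2. B_y = -8  [DE ∥ BC ∩ EC ∥ DB]
   → B = (-22, -8)
3. A_x = -8  [2·signedArea(ACB) = 322 ∩ 2·signedArea(ABE) = -966]
4. A_y = -29  [2·signedArea(ACB) = 322 ∩ 2·signedArea(ABE) = -966]
   → A = (-8, -29)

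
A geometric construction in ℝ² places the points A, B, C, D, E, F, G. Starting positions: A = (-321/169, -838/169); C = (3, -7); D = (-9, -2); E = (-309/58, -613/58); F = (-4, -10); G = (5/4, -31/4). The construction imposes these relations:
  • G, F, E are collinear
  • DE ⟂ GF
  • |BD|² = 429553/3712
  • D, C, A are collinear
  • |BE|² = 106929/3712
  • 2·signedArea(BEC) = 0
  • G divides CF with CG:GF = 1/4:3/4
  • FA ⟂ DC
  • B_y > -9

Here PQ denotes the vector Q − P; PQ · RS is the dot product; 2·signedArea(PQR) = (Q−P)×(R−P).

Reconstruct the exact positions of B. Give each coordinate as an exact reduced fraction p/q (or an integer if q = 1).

1. B_x = -183/464  [line -207/58·x + 483/58·y + 69 = 0 ∩ |BE|² = 106929/3712]
2. B_y = -3923/464  [line -207/58·x + 483/58·y + 69 = 0 ∩ |BE|² = 106929/3712]
   → B = (-183/464, -3923/464)

B = (-183/464, -3923/464)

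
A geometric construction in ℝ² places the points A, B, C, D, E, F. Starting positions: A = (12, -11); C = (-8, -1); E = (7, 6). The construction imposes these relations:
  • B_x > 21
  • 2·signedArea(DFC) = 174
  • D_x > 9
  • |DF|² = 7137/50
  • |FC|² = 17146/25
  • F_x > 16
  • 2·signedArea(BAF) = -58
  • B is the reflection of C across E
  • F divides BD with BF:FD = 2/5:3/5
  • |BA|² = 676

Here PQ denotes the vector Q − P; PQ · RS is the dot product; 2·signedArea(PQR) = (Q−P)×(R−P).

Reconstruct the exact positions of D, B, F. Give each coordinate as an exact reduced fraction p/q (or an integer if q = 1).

1. B_x = 22  [B is the reflection of C across E]
2. B_y = 13  [B is the reflection of C across E]
   → B = (22, 13)
3. F_x = 17  [line 24·x + -10·y + -340 = 0 ∩ |FC|² = 17146/25]
4. F_y = 34/5  [line 24·x + -10·y + -340 = 0 ∩ |FC|² = 17146/25]
   → F = (17, 34/5)
5. D_x = 19/2  [2·signedArea(DFC) = 174 ∩ F divides BD with BF:FD = 2/5:3/5]
6. D_y = -5/2  [2·signedArea(DFC) = 174 ∩ F divides BD with BF:FD = 2/5:3/5]
   → D = (19/2, -5/2)

B = (22, 13)
D = (19/2, -5/2)
F = (17, 34/5)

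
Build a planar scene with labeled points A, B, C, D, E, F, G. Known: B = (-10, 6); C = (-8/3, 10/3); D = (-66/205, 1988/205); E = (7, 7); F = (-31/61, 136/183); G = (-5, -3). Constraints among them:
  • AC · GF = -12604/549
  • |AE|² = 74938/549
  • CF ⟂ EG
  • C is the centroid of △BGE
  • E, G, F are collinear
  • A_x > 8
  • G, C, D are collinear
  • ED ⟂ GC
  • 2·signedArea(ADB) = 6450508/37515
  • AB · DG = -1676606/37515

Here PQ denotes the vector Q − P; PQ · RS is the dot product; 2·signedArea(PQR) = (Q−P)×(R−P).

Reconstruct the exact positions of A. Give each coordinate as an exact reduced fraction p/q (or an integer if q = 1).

A = (548/61, -826/183)

1. A_x = 548/61  [2·signedArea(ADB) = 6450508/37515 ∩ AC · GF = -12604/549]
2. A_y = -826/183  [2·signedArea(ADB) = 6450508/37515 ∩ AC · GF = -12604/549]
   → A = (548/61, -826/183)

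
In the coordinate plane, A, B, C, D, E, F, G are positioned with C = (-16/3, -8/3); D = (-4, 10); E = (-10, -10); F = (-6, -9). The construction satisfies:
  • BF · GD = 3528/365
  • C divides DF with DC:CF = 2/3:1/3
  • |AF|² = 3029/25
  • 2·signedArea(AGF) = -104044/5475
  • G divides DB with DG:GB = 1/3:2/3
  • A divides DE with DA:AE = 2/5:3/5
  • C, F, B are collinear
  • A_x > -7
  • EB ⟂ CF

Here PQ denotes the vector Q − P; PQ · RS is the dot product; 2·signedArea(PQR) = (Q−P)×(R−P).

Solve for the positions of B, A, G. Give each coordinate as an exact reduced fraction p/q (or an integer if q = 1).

1. B_x = -2244/365  [C, F, B are collinear ∩ EB ⟂ CF]
2. B_y = -3798/365  [C, F, B are collinear ∩ EB ⟂ CF]
   → B = (-2244/365, -3798/365)
3. A_x = -32/5  [A divides DE with DA:AE = 2/5:3/5]
4. A_y = 2  [A divides DE with DA:AE = 2/5:3/5]
   → A = (-32/5, 2)
5. G_x = -5164/1095  [G divides DB with DG:GB = 1/3:2/3]
6. G_y = 3502/1095  [G divides DB with DG:GB = 1/3:2/3]
   → G = (-5164/1095, 3502/1095)

A = (-32/5, 2)
B = (-2244/365, -3798/365)
G = (-5164/1095, 3502/1095)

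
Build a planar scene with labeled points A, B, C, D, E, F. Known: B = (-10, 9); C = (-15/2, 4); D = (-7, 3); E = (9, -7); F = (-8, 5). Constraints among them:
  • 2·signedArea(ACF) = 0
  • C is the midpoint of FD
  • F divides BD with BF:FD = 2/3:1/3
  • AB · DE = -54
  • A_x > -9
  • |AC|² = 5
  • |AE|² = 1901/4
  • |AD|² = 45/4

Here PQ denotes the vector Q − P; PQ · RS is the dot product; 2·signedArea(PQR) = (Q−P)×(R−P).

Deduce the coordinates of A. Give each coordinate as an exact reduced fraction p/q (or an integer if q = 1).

A = (-17/2, 6)

1. A_x = -17/2  [2·signedArea(ACF) = 0 ∩ AB · DE = -54]
2. A_y = 6  [2·signedArea(ACF) = 0 ∩ AB · DE = -54]
   → A = (-17/2, 6)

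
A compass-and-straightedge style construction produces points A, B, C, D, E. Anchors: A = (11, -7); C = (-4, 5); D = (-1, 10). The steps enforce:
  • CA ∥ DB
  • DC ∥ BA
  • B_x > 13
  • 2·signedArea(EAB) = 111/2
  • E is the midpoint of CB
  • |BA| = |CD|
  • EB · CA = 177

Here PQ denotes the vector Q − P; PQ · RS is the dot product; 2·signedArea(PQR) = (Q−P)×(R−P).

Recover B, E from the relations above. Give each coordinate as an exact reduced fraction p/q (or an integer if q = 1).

B = (14, -2)
E = (5, 3/2)

1. B_x = 14  [DC ∥ BA ∩ CA ∥ DB]
2. B_y = -2  [DC ∥ BA ∩ CA ∥ DB]
   → B = (14, -2)
3. E_x = 5  [E is the midpoint of CB]
4. E_y = 3/2  [E is the midpoint of CB]
   → E = (5, 3/2)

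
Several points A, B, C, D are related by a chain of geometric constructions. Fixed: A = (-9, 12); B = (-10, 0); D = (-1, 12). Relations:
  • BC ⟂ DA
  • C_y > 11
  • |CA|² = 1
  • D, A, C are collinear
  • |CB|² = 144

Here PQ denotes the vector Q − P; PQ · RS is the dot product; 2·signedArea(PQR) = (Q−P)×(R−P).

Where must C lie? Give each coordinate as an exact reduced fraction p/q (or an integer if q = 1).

C = (-10, 12)

1. C_x = -10  [D, A, C are collinear ∩ BC ⟂ DA]
2. C_y = 12  [D, A, C are collinear ∩ BC ⟂ DA]
   → C = (-10, 12)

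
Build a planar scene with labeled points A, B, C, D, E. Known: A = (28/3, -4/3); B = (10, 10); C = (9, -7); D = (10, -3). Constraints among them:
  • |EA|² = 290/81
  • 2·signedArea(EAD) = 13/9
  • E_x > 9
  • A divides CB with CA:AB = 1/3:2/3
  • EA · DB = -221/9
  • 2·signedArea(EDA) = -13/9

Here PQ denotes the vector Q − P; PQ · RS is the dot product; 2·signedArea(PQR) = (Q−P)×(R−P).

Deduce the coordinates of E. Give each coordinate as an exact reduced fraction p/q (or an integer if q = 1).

E = (85/9, 5/9)

1. E_x = 85/9  [EA · DB = -221/9 ∩ 2·signedArea(EDA) = -13/9]
2. E_y = 5/9  [EA · DB = -221/9 ∩ 2·signedArea(EDA) = -13/9]
   → E = (85/9, 5/9)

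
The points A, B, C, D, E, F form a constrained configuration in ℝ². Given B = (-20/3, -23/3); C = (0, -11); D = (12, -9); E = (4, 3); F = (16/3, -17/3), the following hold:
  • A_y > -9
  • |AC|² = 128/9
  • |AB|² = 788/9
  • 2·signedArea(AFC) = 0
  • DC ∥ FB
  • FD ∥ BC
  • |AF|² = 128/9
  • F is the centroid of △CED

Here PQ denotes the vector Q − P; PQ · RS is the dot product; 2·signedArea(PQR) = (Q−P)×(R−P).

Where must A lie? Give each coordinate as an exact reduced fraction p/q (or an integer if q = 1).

A = (8/3, -25/3)

1. A_x = 8/3  [line 16/3·x + -16/3·y + -176/3 = 0 ∩ |AB|² = 788/9]
2. A_y = -25/3  [line 16/3·x + -16/3·y + -176/3 = 0 ∩ |AB|² = 788/9]
   → A = (8/3, -25/3)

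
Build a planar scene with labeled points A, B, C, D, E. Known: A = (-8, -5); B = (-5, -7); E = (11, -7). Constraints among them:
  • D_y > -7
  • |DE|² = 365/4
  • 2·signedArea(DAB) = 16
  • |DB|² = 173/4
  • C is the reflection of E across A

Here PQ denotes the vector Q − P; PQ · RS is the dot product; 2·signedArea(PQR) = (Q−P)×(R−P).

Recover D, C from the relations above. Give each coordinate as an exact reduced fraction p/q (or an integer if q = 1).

1. D_x = 3/2  [line 2·x + 3·y + 15 = 0 ∩ |DE|² = 365/4]
2. D_y = -6  [line 2·x + 3·y + 15 = 0 ∩ |DE|² = 365/4]
   → D = (3/2, -6)
3. C_x = -27  [C is the reflection of E across A]
4. C_y = -3  [C is the reflection of E across A]
   → C = (-27, -3)

C = (-27, -3)
D = (3/2, -6)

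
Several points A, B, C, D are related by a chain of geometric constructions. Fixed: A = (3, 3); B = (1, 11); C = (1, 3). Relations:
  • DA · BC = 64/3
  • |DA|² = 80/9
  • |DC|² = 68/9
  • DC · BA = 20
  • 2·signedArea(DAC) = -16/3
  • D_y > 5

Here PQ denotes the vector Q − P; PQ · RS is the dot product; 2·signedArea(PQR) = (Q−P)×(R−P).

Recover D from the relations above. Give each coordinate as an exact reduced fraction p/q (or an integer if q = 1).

1. D_x = 5/3  [DA · BC = 64/3 ∩ DC · BA = 20]
2. D_y = 17/3  [DA · BC = 64/3 ∩ DC · BA = 20]
   → D = (5/3, 17/3)

D = (5/3, 17/3)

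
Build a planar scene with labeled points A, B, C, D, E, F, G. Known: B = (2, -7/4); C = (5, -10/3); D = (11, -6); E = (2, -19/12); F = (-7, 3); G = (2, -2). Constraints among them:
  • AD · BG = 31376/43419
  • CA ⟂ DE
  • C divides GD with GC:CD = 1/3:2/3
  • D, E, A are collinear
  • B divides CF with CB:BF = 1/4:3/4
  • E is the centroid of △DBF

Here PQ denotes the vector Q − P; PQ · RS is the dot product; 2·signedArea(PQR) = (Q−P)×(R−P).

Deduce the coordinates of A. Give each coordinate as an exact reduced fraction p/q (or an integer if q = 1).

A = (73955/14473, -135010/43419)

1. A_x = 73955/14473  [D, E, A are collinear ∩ CA ⟂ DE]
2. A_y = -135010/43419  [D, E, A are collinear ∩ CA ⟂ DE]
   → A = (73955/14473, -135010/43419)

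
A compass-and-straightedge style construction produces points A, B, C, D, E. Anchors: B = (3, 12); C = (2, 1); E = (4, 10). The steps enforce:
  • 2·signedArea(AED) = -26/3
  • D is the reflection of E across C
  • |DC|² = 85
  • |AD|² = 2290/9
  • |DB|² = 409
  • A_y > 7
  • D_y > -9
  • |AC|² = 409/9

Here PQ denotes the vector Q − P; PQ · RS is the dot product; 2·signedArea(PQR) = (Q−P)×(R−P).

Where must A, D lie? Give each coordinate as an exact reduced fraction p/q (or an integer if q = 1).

A = (3, 23/3)
D = (0, -8)

1. D_x = 0  [D is the reflection of E across C]
2. D_y = -8  [D is the reflection of E across C]
   → D = (0, -8)
3. A_x = 3  [line 18·x + -4·y + -70/3 = 0 ∩ |AC|² = 409/9]
4. A_y = 23/3  [line 18·x + -4·y + -70/3 = 0 ∩ |AC|² = 409/9]
   → A = (3, 23/3)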